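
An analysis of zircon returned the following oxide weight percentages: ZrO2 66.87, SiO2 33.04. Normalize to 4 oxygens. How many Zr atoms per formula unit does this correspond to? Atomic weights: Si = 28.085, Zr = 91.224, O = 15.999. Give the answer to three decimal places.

ZrO2: 66.87/123.222 = 0.54268 mol → 0.54268 mol Zr, 1.08536 mol O.
SiO2: 33.04/60.083 = 0.54991 mol → 0.54991 mol Si, 1.09982 mol O.
Total oxygen = 2.18518 mol. Normalization factor = 4/2.18518 = 1.83051.
Zr per 4 O = 0.54268 × 1.83051 = 0.993.

0.993 Zr apfu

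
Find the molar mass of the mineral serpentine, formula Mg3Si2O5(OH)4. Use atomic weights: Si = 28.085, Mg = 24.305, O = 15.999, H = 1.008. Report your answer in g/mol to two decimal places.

M = 3(24.305) + 2(28.085) + 9(15.999) + 4(1.008)

277.11 g/mol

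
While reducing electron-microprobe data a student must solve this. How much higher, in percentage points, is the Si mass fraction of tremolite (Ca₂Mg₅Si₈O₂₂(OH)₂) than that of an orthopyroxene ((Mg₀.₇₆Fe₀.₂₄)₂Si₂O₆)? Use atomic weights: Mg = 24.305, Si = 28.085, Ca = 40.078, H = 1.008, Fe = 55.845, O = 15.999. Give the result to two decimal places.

1.64 percentage points

M(Ca₂Mg₅Si₈O₂₂(OH)₂) = 812.353 g/mol, so wt% Si = 224.680/812.353 × 100 = 27.66%.
M((Mg₀.₇₆Fe₀.₂₄)₂Si₂O₆) = 215.913 g/mol, so wt% Si = 56.170/215.913 × 100 = 26.02%.
27.66 − 26.02 = 1.64 pp.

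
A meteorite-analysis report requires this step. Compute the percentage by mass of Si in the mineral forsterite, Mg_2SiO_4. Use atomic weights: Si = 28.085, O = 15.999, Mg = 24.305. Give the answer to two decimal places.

M(Mg_2SiO_4) = 140.691 g/mol.
Si contributes 1 × 28.085 = 28.085 g per mole.
28.085/140.691 = 0.1996 → 19.96%.

19.96 mass %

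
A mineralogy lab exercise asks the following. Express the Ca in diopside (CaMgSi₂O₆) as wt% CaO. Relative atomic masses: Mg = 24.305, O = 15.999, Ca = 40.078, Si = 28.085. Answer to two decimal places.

Formula mass = 216.547 g/mol.
1 Ca → 1.0000 mol CaO per formula unit; M(CaO) = 56.077, so CaO mass = 56.077 g.
56.077/216.547 × 100 = 25.90 wt%.

25.90 wt%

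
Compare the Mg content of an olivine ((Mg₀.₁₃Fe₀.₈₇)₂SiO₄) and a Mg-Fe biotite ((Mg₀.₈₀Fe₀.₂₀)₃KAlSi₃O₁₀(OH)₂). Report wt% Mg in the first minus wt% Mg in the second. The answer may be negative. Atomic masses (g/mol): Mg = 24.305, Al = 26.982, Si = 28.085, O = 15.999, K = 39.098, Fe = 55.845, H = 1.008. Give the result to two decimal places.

-10.14 percentage points

Mg in (Mg₀.₁₃Fe₀.₈₇)₂SiO₄: molar mass 195.571 g/mol; 0.26×24.305 = 6.319 g → 3.23 wt%.
Mg in (Mg₀.₈₀Fe₀.₂₀)₃KAlSi₃O₁₀(OH)₂: molar mass 436.178 g/mol; 2.40×24.305 = 58.332 g → 13.37 wt%.
Difference = 3.23 − 13.37 = -10.14 percentage points.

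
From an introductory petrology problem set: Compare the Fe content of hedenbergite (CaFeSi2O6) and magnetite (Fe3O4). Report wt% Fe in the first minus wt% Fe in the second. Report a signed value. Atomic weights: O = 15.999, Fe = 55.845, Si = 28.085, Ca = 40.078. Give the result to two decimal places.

-49.85 percentage points

Fe in CaFeSi2O6: molar mass 248.087 g/mol; 1×55.845 = 55.845 g → 22.51 wt%.
Fe in Fe3O4: molar mass 231.531 g/mol; 3×55.845 = 167.535 g → 72.36 wt%.
Difference = 22.51 − 72.36 = -49.85 percentage points.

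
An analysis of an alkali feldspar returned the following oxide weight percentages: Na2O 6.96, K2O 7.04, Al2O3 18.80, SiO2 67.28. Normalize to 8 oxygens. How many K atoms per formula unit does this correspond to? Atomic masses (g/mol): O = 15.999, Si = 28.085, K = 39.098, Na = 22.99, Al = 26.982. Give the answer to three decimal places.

0.401 K apfu

Na2O: 6.96/61.979 = 0.11230 mol → 0.22460 mol Na, 0.11230 mol O.
K2O: 7.04/94.195 = 0.07474 mol → 0.14948 mol K, 0.07474 mol O.
Al2O3: 18.80/101.961 = 0.18438 mol → 0.36876 mol Al, 0.55314 mol O.
SiO2: 67.28/60.083 = 1.11978 mol → 1.11978 mol Si, 2.23956 mol O.
Total oxygen = 2.97974 mol. Normalization factor = 8/2.97974 = 2.68480.
K per 8 O = 0.14948 × 2.68480 = 0.401.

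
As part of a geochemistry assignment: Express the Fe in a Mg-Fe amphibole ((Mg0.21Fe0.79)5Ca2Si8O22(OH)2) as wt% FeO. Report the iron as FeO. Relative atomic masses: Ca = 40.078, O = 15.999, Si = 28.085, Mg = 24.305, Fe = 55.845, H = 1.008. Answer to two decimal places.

30.29 wt%

M((Mg0.21Fe0.79)5Ca2Si8O22(OH)2) = 936.936 g/mol; M(FeO) = 71.844 g/mol.
Moles FeO per formula unit = 3.95 Fe ÷ 1 = 3.9500.
FeO fraction = (3.9500 × 71.844) / 936.936 = 283.784/936.936 = 0.3029.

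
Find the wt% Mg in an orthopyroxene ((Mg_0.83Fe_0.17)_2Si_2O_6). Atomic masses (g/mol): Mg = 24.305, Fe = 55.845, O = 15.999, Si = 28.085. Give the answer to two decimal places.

M((Mg_0.83Fe_0.17)_2Si_2O_6) = 211.498 g/mol.
Mg contributes 1.66 × 24.305 = 40.346 g per mole.
40.346/211.498 = 0.1908 → 19.08%.

19.08 weight percent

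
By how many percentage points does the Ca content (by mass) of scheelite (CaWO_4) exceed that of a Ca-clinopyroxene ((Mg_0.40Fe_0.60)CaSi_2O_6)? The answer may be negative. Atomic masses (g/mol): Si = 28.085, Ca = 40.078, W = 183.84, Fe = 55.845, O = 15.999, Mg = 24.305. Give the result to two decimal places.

-3.10 percentage points

First mineral: 40.078 g Ca in 287.914 g formula = 13.92 wt% Ca.
Second mineral: 40.078 g Ca in 235.471 g formula = 17.02 wt% Ca.
13.92% − 17.02% gives a difference of -3.10 percentage points.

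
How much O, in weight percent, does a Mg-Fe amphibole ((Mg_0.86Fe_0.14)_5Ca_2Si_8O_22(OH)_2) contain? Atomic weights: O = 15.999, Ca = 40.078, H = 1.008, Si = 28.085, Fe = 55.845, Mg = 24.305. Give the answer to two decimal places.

46.02 weight percent

M((Mg_0.86Fe_0.14)_5Ca_2Si_8O_22(OH)_2) = 834.431 g/mol.
O contributes 24 × 15.999 = 383.976 g per mole.
383.976/834.431 = 0.4602 → 46.02%.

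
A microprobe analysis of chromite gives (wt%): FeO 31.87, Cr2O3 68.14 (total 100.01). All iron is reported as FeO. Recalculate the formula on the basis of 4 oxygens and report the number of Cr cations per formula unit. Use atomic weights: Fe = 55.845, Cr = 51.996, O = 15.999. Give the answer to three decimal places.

2.005 Cr apfu

31.87 wt% FeO ÷ 71.844 g/mol = 0.44360 mol, giving 0.44360 Fe and 0.44360 O.
68.14 wt% Cr2O3 ÷ 151.989 g/mol = 0.44832 mol, giving 0.89664 Cr and 1.34496 O.
Oxygen sums to 1.78856; scaling by 4/1.78856 = 2.23644 puts the formula on 4 O.
Cr: 0.89664 × 2.23644 = 2.005 atoms per formula unit.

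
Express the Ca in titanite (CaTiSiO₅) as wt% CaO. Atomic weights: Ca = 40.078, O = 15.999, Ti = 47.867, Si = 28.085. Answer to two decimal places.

28.61 wt%

M(CaTiSiO₅) = 196.025 g/mol; M(CaO) = 56.077 g/mol.
Moles CaO per formula unit = 1 Ca ÷ 1 = 1.0000.
CaO fraction = (1.0000 × 56.077) / 196.025 = 56.077/196.025 = 0.2861.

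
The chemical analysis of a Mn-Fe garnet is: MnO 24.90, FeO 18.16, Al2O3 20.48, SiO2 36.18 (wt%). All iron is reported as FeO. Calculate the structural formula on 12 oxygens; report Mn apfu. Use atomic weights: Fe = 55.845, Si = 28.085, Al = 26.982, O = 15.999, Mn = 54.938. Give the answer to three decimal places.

24.90 wt% MnO ÷ 70.937 g/mol = 0.35102 mol, giving 0.35102 Mn and 0.35102 O.
18.16 wt% FeO ÷ 71.844 g/mol = 0.25277 mol, giving 0.25277 Fe and 0.25277 O.
20.48 wt% Al2O3 ÷ 101.961 g/mol = 0.20086 mol, giving 0.40172 Al and 0.60258 O.
36.18 wt% SiO2 ÷ 60.083 g/mol = 0.60217 mol, giving 0.60217 Si and 1.20434 O.
Oxygen sums to 2.41071; scaling by 12/2.41071 = 4.97779 puts the formula on 12 O.
Mn: 0.35102 × 4.97779 = 1.747 atoms per formula unit.

1.747 Mn apfu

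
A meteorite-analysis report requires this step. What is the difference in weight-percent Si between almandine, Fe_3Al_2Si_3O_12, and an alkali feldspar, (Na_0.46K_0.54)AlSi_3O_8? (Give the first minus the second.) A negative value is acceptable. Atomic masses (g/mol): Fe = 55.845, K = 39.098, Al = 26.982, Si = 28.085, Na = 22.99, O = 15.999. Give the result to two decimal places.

-14.17 percentage points

First mineral: 84.255 g Si in 497.742 g formula = 16.93 wt% Si.
Second mineral: 84.255 g Si in 270.917 g formula = 31.10 wt% Si.
16.93% − 31.10% gives a difference of -14.17 percentage points.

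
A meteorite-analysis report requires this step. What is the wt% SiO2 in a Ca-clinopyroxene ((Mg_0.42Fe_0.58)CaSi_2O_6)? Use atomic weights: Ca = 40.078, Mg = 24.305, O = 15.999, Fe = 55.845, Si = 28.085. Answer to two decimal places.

51.17 wt%

Molar mass of (Mg_0.42Fe_0.58)CaSi_2O_6 = 0.42·24.305 + 0.58·55.845 + 1·40.078 + 2·28.085 + 6·15.999 = 234.840 g/mol.
Each formula unit contains 2 Si, equivalent to 2/1 = 2.0000 mol SiO2.
M(SiO2) = 1×28.085 + 2×15.999 = 60.083 g/mol.
Mass of SiO2 per formula unit = 2.0000 × 60.083 = 120.166 g.
SiO2 wt% = 120.166 / 234.840 × 100 = 51.17%.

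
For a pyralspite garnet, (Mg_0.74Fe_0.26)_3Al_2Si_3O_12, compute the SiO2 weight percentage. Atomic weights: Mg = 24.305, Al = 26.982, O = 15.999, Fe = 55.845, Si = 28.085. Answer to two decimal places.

42.14 wt%

M((Mg_0.74Fe_0.26)_3Al_2Si_3O_12) = 427.723 g/mol; M(SiO2) = 60.083 g/mol.
Moles SiO2 per formula unit = 3 Si ÷ 1 = 3.0000.
SiO2 fraction = (3.0000 × 60.083) / 427.723 = 180.249/427.723 = 0.4214.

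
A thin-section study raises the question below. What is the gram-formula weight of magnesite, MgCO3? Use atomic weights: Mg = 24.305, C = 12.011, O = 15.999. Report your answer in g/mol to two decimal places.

84.31 g/mol

Mg: 1 × 24.305 = 24.3050
C: 1 × 12.011 = 12.0110
O: 3 × 15.999 = 47.9970
Summing the contributions gives the formula mass.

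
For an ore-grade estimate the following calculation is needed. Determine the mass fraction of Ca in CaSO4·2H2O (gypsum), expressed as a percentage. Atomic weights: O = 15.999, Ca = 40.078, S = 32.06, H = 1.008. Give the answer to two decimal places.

Molar mass of CaSO4·2H2O: 1·40.078 + 1·32.06 + 6·15.999 + 4·1.008 = 172.164 g/mol.
Mass of Ca per formula unit: 1 × 40.078 = 40.078 g.
Weight fraction Ca = 40.078 / 172.164 = 0.2328.

23.28 weight percent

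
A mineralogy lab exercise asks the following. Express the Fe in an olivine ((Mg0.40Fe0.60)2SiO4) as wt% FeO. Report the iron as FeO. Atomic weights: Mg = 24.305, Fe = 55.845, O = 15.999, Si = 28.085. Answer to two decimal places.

48.29 wt%

M((Mg0.40Fe0.60)2SiO4) = 178.539 g/mol; M(FeO) = 71.844 g/mol.
Moles FeO per formula unit = 1.20 Fe ÷ 1 = 1.2000.
FeO fraction = (1.2000 × 71.844) / 178.539 = 86.213/178.539 = 0.4829.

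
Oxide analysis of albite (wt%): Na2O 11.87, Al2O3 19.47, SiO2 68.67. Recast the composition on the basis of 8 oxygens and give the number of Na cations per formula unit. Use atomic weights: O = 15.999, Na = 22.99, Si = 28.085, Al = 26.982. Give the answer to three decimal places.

1.005 Na apfu

Na2O (M=61.979): mol = 0.19152; Na = 0.38304, O = 0.19152.
Al2O3 (M=101.961): mol = 0.19096; Al = 0.38192, O = 0.57288.
SiO2 (M=60.083): mol = 1.14292; Si = 1.14292, O = 2.28584.
ΣO = 3.05024; factor = 8/ΣO = 2.62274.
Na apfu = 0.38304 × 2.62274 = 1.005.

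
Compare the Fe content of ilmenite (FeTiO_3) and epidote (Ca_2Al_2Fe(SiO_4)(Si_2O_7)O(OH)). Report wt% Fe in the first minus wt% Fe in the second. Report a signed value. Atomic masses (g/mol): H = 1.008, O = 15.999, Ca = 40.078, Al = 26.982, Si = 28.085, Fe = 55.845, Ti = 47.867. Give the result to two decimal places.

25.25 percentage points

First mineral: 55.845 g Fe in 151.709 g formula = 36.81 wt% Fe.
Second mineral: 55.845 g Fe in 483.215 g formula = 11.56 wt% Fe.
36.81% − 11.56% gives a difference of 25.25 percentage points.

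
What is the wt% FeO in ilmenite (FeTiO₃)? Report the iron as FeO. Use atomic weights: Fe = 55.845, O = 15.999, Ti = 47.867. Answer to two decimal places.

Molar mass of FeTiO₃ = 1*55.845 + 1*47.867 + 3*15.999 = 151.709 g/mol.
Each formula unit contains 1 Fe, equivalent to 1/1 = 1.0000 mol FeO.
M(FeO) = 1×55.845 + 1×15.999 = 71.844 g/mol.
Mass of FeO per formula unit = 1.0000 × 71.844 = 71.844 g.
FeO wt% = 71.844 / 151.709 × 100 = 47.36%.

47.36 wt%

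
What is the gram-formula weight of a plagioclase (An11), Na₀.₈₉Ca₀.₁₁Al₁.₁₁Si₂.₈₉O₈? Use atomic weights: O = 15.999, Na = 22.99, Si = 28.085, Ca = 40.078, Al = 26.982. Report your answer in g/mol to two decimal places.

M = 0.89(22.99) + 0.11(40.078) + 1.11(26.982) + 2.89(28.085) + 8(15.999)

263.98 g/mol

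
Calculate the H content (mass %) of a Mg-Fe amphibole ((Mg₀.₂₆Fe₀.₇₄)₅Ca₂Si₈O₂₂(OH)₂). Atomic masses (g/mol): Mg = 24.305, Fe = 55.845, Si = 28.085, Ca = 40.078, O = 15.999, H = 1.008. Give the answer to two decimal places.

M((Mg₀.₂₆Fe₀.₇₄)₅Ca₂Si₈O₂₂(OH)₂) = 929.051 g/mol.
H contributes 2 × 1.008 = 2.016 g per mole.
2.016/929.051 = 0.0022 → 0.22%.

0.22 mass %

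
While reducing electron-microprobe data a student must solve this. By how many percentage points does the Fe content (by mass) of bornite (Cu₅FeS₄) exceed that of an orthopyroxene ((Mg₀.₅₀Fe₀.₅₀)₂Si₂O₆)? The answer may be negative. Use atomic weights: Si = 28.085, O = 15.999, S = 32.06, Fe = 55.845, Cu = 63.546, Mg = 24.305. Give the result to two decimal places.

-12.91 percentage points

Fe in Cu₅FeS₄: molar mass 501.815 g/mol; 1×55.845 = 55.845 g → 11.13 wt%.
Fe in (Mg₀.₅₀Fe₀.₅₀)₂Si₂O₆: molar mass 232.314 g/mol; 1×55.845 = 55.845 g → 24.04 wt%.
Difference = 11.13 − 24.04 = -12.91 percentage points.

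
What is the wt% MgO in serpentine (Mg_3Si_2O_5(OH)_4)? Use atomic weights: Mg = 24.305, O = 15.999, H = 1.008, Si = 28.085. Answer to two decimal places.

43.63 wt%

Formula mass = 277.108 g/mol.
3 Mg → 3.0000 mol MgO per formula unit; M(MgO) = 40.304, so MgO mass = 120.912 g.
120.912/277.108 × 100 = 43.63 wt%.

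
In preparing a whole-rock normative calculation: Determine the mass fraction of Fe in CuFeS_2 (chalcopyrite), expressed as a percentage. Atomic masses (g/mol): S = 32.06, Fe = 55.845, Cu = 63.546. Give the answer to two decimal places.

M(CuFeS_2) = 183.511 g/mol.
Fe contributes 1 × 55.845 = 55.845 g per mole.
55.845/183.511 = 0.3043 → 30.43%.

30.43 weight percent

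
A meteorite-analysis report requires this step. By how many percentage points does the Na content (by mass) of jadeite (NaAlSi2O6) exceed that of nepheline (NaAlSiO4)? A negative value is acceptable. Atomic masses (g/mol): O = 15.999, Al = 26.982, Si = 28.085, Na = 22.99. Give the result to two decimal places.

-4.81 percentage points

First mineral: 22.990 g Na in 202.136 g formula = 11.37 wt% Na.
Second mineral: 22.990 g Na in 142.053 g formula = 16.18 wt% Na.
11.37% − 16.18% gives a difference of -4.81 percentage points.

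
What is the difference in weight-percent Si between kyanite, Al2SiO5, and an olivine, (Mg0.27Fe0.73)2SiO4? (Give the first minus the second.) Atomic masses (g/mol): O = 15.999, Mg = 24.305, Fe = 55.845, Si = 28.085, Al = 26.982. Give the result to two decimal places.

2.29 percentage points

Si in Al2SiO5: molar mass 162.044 g/mol; 1×28.085 = 28.085 g → 17.33 wt%.
Si in (Mg0.27Fe0.73)2SiO4: molar mass 186.739 g/mol; 1×28.085 = 28.085 g → 15.04 wt%.
Difference = 17.33 − 15.04 = 2.29 percentage points.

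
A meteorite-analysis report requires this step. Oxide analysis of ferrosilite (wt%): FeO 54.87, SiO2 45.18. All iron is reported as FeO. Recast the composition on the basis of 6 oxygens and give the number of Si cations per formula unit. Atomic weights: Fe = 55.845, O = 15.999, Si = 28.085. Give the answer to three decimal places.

1.990 Si apfu

FeO: 54.87/71.844 = 0.76374 mol → 0.76374 mol Fe, 0.76374 mol O.
SiO2: 45.18/60.083 = 0.75196 mol → 0.75196 mol Si, 1.50392 mol O.
Total oxygen = 2.26766 mol. Normalization factor = 6/2.26766 = 2.64590.
Si per 6 O = 0.75196 × 2.64590 = 1.990.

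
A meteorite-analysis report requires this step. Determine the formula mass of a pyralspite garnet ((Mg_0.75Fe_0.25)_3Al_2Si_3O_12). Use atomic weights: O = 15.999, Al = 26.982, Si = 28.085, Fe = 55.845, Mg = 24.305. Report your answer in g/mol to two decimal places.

426.78 g/mol

M = 2.25*24.305 + 0.75*55.845 + 2*26.982 + 3*28.085 + 12*15.999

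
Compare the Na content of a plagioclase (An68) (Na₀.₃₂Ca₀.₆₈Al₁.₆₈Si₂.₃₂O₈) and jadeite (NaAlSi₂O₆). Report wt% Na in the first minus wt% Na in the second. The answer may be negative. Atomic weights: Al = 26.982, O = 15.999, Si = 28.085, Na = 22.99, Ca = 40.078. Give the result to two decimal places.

-8.68 percentage points

M(Na₀.₃₂Ca₀.₆₈Al₁.₆₈Si₂.₃₂O₈) = 273.089 g/mol, so wt% Na = 7.357/273.089 × 100 = 2.69%.
M(NaAlSi₂O₆) = 202.136 g/mol, so wt% Na = 22.990/202.136 × 100 = 11.37%.
2.69 − 11.37 = -8.68 pp.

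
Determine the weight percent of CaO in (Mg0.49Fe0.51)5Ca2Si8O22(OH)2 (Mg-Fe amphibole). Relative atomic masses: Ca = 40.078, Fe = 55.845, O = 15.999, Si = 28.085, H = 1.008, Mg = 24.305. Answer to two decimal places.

Formula mass = 892.780 g/mol.
2 Ca → 2.0000 mol CaO per formula unit; M(CaO) = 56.077, so CaO mass = 112.154 g.
112.154/892.780 × 100 = 12.56 wt%.

12.56 wt%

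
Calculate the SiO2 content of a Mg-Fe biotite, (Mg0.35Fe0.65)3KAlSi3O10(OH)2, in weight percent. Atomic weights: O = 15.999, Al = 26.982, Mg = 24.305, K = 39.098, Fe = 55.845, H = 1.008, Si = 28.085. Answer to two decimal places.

37.65 wt%

M((Mg0.35Fe0.65)3KAlSi3O10(OH)2) = 478.757 g/mol; M(SiO2) = 60.083 g/mol.
Moles SiO2 per formula unit = 3 Si ÷ 1 = 3.0000.
SiO2 fraction = (3.0000 × 60.083) / 478.757 = 180.249/478.757 = 0.3765.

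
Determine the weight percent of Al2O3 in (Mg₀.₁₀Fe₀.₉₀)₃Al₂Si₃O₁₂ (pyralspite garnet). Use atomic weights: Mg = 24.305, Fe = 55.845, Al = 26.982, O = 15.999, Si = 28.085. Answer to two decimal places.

20.88 wt%

M((Mg₀.₁₀Fe₀.₉₀)₃Al₂Si₃O₁₂) = 488.280 g/mol; M(Al2O3) = 101.961 g/mol.
Moles Al2O3 per formula unit = 2 Al ÷ 2 = 1.0000.
Al2O3 fraction = (1.0000 × 101.961) / 488.280 = 101.961/488.280 = 0.2088.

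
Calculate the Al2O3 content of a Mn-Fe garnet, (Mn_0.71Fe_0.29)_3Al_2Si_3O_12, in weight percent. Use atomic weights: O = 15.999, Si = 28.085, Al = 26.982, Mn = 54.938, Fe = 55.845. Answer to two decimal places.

M((Mn_0.71Fe_0.29)_3Al_2Si_3O_12) = 495.810 g/mol; M(Al2O3) = 101.961 g/mol.
Moles Al2O3 per formula unit = 2 Al ÷ 2 = 1.0000.
Al2O3 fraction = (1.0000 × 101.961) / 495.810 = 101.961/495.810 = 0.2056.

20.56 wt%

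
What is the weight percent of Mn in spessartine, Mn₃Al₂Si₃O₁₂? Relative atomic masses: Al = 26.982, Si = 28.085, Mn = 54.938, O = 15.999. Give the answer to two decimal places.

M(Mn₃Al₂Si₃O₁₂) = 495.021 g/mol.
Mn contributes 3 × 54.938 = 164.814 g per mole.
164.814/495.021 = 0.3329 → 33.29%.

33.29 mass %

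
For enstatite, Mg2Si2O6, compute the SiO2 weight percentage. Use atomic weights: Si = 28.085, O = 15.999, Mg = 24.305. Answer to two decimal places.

M(Mg2Si2O6) = 200.774 g/mol; M(SiO2) = 60.083 g/mol.
Moles SiO2 per formula unit = 2 Si ÷ 1 = 2.0000.
SiO2 fraction = (2.0000 × 60.083) / 200.774 = 120.166/200.774 = 0.5985.

59.85 wt%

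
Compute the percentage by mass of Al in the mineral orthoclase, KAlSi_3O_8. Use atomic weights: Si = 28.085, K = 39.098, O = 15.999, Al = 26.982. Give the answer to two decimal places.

9.69 mass %

Formula mass = 1*39.098 + 1*26.982 + 3*28.085 + 8*15.999 = 278.327 g/mol, of which 26.982 g is Al.
So Al makes up 26.982/278.327 = 0.0969 of the mass, i.e. 9.69%.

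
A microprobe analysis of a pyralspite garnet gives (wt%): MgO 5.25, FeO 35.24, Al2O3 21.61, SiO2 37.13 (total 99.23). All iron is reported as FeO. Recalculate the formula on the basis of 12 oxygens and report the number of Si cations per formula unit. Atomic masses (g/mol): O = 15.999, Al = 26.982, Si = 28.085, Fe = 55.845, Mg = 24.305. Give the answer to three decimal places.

2.975 Si apfu

5.25 wt% MgO ÷ 40.304 g/mol = 0.13026 mol, giving 0.13026 Mg and 0.13026 O.
35.24 wt% FeO ÷ 71.844 g/mol = 0.49051 mol, giving 0.49051 Fe and 0.49051 O.
21.61 wt% Al2O3 ÷ 101.961 g/mol = 0.21194 mol, giving 0.42388 Al and 0.63582 O.
37.13 wt% SiO2 ÷ 60.083 g/mol = 0.61798 mol, giving 0.61798 Si and 1.23596 O.
Oxygen sums to 2.49255; scaling by 12/2.49255 = 4.81435 puts the formula on 12 O.
Si: 0.61798 × 4.81435 = 2.975 atoms per formula unit.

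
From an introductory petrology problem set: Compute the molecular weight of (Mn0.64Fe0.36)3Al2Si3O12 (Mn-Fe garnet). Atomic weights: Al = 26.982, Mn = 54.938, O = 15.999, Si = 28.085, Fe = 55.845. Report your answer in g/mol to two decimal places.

496.00 g/mol

The formula mass is the sum 1.92*54.938 + 1.08*55.845 + 2*26.982 + 3*28.085 + 12*15.999.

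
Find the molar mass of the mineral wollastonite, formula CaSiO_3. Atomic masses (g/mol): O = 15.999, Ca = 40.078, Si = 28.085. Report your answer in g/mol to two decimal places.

Ca: 1 × 40.078 = 40.0780
Si: 1 × 28.085 = 28.0850
O: 3 × 15.999 = 47.9970
Summing the contributions gives the formula mass.

116.16 g/mol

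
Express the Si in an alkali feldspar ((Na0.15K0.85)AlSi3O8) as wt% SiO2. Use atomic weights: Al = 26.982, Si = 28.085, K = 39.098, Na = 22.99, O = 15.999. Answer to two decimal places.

65.33 wt%

Molar mass of (Na0.15K0.85)AlSi3O8 = 0.15×22.99 + 0.85×39.098 + 1×26.982 + 3×28.085 + 8×15.999 = 275.911 g/mol.
Each formula unit contains 3 Si, equivalent to 3/1 = 3.0000 mol SiO2.
M(SiO2) = 1×28.085 + 2×15.999 = 60.083 g/mol.
Mass of SiO2 per formula unit = 3.0000 × 60.083 = 180.249 g.
SiO2 wt% = 180.249 / 275.911 × 100 = 65.33%.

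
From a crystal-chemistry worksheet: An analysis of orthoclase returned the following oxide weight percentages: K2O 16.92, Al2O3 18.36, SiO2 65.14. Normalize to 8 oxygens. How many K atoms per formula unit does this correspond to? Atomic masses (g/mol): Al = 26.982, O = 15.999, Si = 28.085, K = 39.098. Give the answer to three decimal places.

0.995 K apfu

K2O (M=94.195): mol = 0.17963; K = 0.35926, O = 0.17963.
Al2O3 (M=101.961): mol = 0.18007; Al = 0.36014, O = 0.54021.
SiO2 (M=60.083): mol = 1.08417; Si = 1.08417, O = 2.16834.
ΣO = 2.88818; factor = 8/ΣO = 2.76991.
K apfu = 0.35926 × 2.76991 = 0.995.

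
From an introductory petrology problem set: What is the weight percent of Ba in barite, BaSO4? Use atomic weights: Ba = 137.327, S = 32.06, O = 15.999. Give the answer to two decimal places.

Formula mass = 1*137.327 + 1*32.06 + 4*15.999 = 233.383 g/mol, of which 137.327 g is Ba.
So Ba makes up 137.327/233.383 = 0.5884 of the mass, i.e. 58.84%.

58.84 weight percent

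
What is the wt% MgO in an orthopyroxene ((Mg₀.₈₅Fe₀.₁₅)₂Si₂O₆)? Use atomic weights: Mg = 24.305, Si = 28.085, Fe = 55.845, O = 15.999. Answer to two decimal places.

M((Mg₀.₈₅Fe₀.₁₅)₂Si₂O₆) = 210.236 g/mol; M(MgO) = 40.304 g/mol.
Moles MgO per formula unit = 1.70 Mg ÷ 1 = 1.7000.
MgO fraction = (1.7000 × 40.304) / 210.236 = 68.517/210.236 = 0.3259.

32.59 wt%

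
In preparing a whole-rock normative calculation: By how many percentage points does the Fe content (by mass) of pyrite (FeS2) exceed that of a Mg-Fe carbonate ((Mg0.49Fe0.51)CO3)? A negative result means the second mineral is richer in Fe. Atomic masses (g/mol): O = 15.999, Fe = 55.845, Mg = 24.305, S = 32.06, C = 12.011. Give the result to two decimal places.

Fe in FeS2: molar mass 119.965 g/mol; 1×55.845 = 55.845 g → 46.55 wt%.
Fe in (Mg0.49Fe0.51)CO3: molar mass 100.398 g/mol; 0.51×55.845 = 28.481 g → 28.37 wt%.
Difference = 46.55 − 28.37 = 18.18 percentage points.

18.18 percentage points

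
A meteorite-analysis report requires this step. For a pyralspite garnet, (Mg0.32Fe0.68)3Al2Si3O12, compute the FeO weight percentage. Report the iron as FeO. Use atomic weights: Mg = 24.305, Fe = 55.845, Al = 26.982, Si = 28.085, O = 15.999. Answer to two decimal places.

31.35 wt%

Molar mass of (Mg0.32Fe0.68)3Al2Si3O12 = 0.96×24.305 + 2.04×55.845 + 2×26.982 + 3×28.085 + 12×15.999 = 467.464 g/mol.
Each formula unit contains 2.04 Fe, equivalent to 2.04/1 = 2.0400 mol FeO.
M(FeO) = 1×55.845 + 1×15.999 = 71.844 g/mol.
Mass of FeO per formula unit = 2.0400 × 71.844 = 146.562 g.
FeO wt% = 146.562 / 467.464 × 100 = 31.35%.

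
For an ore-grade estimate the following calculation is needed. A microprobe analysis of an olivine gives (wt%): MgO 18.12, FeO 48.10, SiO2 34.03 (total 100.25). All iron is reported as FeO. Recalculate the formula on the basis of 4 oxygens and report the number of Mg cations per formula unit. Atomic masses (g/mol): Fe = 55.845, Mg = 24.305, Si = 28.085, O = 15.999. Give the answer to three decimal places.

0.799 Mg apfu

MgO: 18.12/40.304 = 0.44958 mol → 0.44958 mol Mg, 0.44958 mol O.
FeO: 48.10/71.844 = 0.66951 mol → 0.66951 mol Fe, 0.66951 mol O.
SiO2: 34.03/60.083 = 0.56638 mol → 0.56638 mol Si, 1.13276 mol O.
Total oxygen = 2.25185 mol. Normalization factor = 4/2.25185 = 1.77632.
Mg per 4 O = 0.44958 × 1.77632 = 0.799.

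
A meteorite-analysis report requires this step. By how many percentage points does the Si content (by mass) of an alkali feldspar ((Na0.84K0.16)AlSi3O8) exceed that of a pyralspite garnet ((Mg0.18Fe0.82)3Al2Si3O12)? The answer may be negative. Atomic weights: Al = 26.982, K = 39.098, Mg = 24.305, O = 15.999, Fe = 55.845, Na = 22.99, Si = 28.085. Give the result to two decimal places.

Si in (Na0.84K0.16)AlSi3O8: molar mass 264.796 g/mol; 3×28.085 = 84.255 g → 31.82 wt%.
Si in (Mg0.18Fe0.82)3Al2Si3O12: molar mass 480.710 g/mol; 3×28.085 = 84.255 g → 17.53 wt%.
Difference = 31.82 − 17.53 = 14.29 percentage points.

14.29 percentage points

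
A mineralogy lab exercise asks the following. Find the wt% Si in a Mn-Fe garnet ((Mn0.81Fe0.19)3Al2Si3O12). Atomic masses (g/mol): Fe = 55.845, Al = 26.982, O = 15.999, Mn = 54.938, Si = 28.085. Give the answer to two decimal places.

M((Mn0.81Fe0.19)3Al2Si3O12) = 495.538 g/mol.
Si contributes 3 × 28.085 = 84.255 g per mole.
84.255/495.538 = 0.1700 → 17.00%.

17.00 wt%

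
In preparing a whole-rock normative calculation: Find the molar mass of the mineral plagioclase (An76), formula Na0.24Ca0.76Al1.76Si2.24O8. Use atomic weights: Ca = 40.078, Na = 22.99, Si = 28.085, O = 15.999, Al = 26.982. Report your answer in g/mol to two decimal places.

274.37 g/mol

The formula mass is the sum 0.24(22.99) + 0.76(40.078) + 1.76(26.982) + 2.24(28.085) + 8(15.999).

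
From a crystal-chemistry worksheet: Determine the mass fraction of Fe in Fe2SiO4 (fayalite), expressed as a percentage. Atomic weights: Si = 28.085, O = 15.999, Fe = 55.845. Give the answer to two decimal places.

Molar mass of Fe2SiO4: 2*55.845 + 1*28.085 + 4*15.999 = 203.771 g/mol.
Mass of Fe per formula unit: 2 × 55.845 = 111.690 g.
Weight fraction Fe = 111.690 / 203.771 = 0.5481.

54.81 weight percent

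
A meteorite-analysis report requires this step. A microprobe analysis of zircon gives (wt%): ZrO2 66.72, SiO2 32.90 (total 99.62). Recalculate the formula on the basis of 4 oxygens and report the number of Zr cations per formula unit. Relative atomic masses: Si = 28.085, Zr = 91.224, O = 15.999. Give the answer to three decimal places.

ZrO2: 66.72/123.222 = 0.54146 mol → 0.54146 mol Zr, 1.08292 mol O.
SiO2: 32.90/60.083 = 0.54758 mol → 0.54758 mol Si, 1.09516 mol O.
Total oxygen = 2.17808 mol. Normalization factor = 4/2.17808 = 1.83648.
Zr per 4 O = 0.54146 × 1.83648 = 0.994.

0.994 Zr apfu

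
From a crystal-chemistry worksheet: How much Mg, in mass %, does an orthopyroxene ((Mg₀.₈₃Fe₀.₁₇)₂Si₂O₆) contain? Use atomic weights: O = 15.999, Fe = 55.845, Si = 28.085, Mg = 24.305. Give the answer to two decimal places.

M((Mg₀.₈₃Fe₀.₁₇)₂Si₂O₆) = 211.498 g/mol.
Mg contributes 1.66 × 24.305 = 40.346 g per mole.
40.346/211.498 = 0.1908 → 19.08%.

19.08 mass %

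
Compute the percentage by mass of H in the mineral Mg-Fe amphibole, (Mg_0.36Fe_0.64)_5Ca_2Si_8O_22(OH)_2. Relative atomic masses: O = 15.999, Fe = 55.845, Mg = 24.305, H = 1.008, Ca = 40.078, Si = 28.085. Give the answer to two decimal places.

0.22 weight percent

Formula mass = 1.80×24.305 + 3.20×55.845 + 2×40.078 + 8×28.085 + 24×15.999 + 2×1.008 = 913.281 g/mol, of which 2.016 g is H.
So H makes up 2.016/913.281 = 0.0022 of the mass, i.e. 0.22%.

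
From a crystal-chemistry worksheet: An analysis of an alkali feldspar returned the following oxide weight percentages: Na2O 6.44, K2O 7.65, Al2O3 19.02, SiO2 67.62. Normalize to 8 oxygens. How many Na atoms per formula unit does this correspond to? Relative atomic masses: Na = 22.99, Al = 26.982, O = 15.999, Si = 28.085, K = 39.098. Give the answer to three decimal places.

6.44 wt% Na2O ÷ 61.979 g/mol = 0.10391 mol, giving 0.20782 Na and 0.10391 O.
7.65 wt% K2O ÷ 94.195 g/mol = 0.08121 mol, giving 0.16242 K and 0.08121 O.
19.02 wt% Al2O3 ÷ 101.961 g/mol = 0.18654 mol, giving 0.37308 Al and 0.55962 O.
67.62 wt% SiO2 ÷ 60.083 g/mol = 1.12544 mol, giving 1.12544 Si and 2.25088 O.
Oxygen sums to 2.99562; scaling by 8/2.99562 = 2.67057 puts the formula on 8 O.
Na: 0.20782 × 2.67057 = 0.555 atoms per formula unit.

0.555 Na apfu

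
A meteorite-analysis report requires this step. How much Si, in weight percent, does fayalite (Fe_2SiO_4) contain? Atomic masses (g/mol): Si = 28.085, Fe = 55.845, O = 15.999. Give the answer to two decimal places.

M(Fe_2SiO_4) = 203.771 g/mol.
Si contributes 1 × 28.085 = 28.085 g per mole.
28.085/203.771 = 0.1378 → 13.78%.

13.78 weight percent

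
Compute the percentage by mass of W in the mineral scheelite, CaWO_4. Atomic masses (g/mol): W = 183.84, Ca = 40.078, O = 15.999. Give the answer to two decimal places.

M(CaWO_4) = 287.914 g/mol.
W contributes 1 × 183.84 = 183.840 g per mole.
183.840/287.914 = 0.6385 → 63.85%.

63.85 mass %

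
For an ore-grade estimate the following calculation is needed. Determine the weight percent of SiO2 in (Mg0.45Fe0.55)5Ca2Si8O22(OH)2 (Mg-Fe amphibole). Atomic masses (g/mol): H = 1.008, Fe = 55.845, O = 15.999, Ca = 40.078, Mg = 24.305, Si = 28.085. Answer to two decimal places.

53.46 wt%

Molar mass of (Mg0.45Fe0.55)5Ca2Si8O22(OH)2 = 2.25×24.305 + 2.75×55.845 + 2×40.078 + 8×28.085 + 24×15.999 + 2×1.008 = 899.088 g/mol.
Each formula unit contains 8 Si, equivalent to 8/1 = 8.0000 mol SiO2.
M(SiO2) = 1×28.085 + 2×15.999 = 60.083 g/mol.
Mass of SiO2 per formula unit = 8.0000 × 60.083 = 480.664 g.
SiO2 wt% = 480.664 / 899.088 × 100 = 53.46%.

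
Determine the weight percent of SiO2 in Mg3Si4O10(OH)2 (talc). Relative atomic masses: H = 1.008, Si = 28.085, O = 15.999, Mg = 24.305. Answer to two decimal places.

63.37 wt%

Formula mass = 379.259 g/mol.
4 Si → 4.0000 mol SiO2 per formula unit; M(SiO2) = 60.083, so SiO2 mass = 240.332 g.
240.332/379.259 × 100 = 63.37 wt%.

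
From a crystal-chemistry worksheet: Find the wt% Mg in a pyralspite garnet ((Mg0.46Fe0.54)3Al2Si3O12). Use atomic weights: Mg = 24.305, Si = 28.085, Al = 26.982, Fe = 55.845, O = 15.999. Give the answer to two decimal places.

Formula mass = 1.38*24.305 + 1.62*55.845 + 2*26.982 + 3*28.085 + 12*15.999 = 454.217 g/mol, of which 33.541 g is Mg.
So Mg makes up 33.541/454.217 = 0.0738 of the mass, i.e. 7.38%.

7.38 mass %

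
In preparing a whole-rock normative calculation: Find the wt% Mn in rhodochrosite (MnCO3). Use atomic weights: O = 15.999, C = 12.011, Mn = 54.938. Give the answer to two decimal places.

47.79 weight percent

M(MnCO3) = 114.946 g/mol.
Mn contributes 1 × 54.938 = 54.938 g per mole.
54.938/114.946 = 0.4779 → 47.79%.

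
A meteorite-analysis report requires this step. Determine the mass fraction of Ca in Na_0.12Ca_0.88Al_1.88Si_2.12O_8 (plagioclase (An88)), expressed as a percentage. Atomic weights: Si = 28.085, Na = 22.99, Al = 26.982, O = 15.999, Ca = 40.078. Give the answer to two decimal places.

Molar mass of Na_0.12Ca_0.88Al_1.88Si_2.12O_8: 0.12×22.99 + 0.88×40.078 + 1.88×26.982 + 2.12×28.085 + 8×15.999 = 276.286 g/mol.
Mass of Ca per formula unit: 0.88 × 40.078 = 35.269 g.
Weight fraction Ca = 35.269 / 276.286 = 0.1277.

12.77 wt%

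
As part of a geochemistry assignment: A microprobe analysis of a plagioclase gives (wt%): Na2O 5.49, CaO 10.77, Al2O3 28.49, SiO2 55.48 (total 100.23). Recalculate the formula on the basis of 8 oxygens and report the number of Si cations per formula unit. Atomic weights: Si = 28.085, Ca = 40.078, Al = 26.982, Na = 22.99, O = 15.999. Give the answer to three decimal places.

2.491 Si apfu

5.49 wt% Na2O ÷ 61.979 g/mol = 0.08858 mol, giving 0.17716 Na and 0.08858 O.
10.77 wt% CaO ÷ 56.077 g/mol = 0.19206 mol, giving 0.19206 Ca and 0.19206 O.
28.49 wt% Al2O3 ÷ 101.961 g/mol = 0.27942 mol, giving 0.55884 Al and 0.83826 O.
55.48 wt% SiO2 ÷ 60.083 g/mol = 0.92339 mol, giving 0.92339 Si and 1.84678 O.
Oxygen sums to 2.96568; scaling by 8/2.96568 = 2.69753 puts the formula on 8 O.
Si: 0.92339 × 2.69753 = 2.491 atoms per formula unit.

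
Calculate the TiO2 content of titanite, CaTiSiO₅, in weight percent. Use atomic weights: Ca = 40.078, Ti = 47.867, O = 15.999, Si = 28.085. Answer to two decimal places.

40.74 wt%

Molar mass of CaTiSiO₅ = 1·40.078 + 1·47.867 + 1·28.085 + 5·15.999 = 196.025 g/mol.
Each formula unit contains 1 Ti, equivalent to 1/1 = 1.0000 mol TiO2.
M(TiO2) = 1×47.867 + 2×15.999 = 79.865 g/mol.
Mass of TiO2 per formula unit = 1.0000 × 79.865 = 79.865 g.
TiO2 wt% = 79.865 / 196.025 × 100 = 40.74%.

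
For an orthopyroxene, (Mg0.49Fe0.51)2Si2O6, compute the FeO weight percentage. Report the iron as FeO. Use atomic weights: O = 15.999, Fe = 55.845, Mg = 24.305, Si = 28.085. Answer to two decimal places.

31.46 wt%

M((Mg0.49Fe0.51)2Si2O6) = 232.945 g/mol; M(FeO) = 71.844 g/mol.
Moles FeO per formula unit = 1.02 Fe ÷ 1 = 1.0200.
FeO fraction = (1.0200 × 71.844) / 232.945 = 73.281/232.945 = 0.3146.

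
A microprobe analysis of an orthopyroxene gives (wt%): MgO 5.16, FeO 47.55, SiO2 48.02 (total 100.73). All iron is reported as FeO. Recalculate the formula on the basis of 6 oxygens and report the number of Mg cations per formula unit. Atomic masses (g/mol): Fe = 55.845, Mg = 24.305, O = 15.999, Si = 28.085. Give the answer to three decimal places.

0.322 Mg apfu

MgO: 5.16/40.304 = 0.12803 mol → 0.12803 mol Mg, 0.12803 mol O.
FeO: 47.55/71.844 = 0.66185 mol → 0.66185 mol Fe, 0.66185 mol O.
SiO2: 48.02/60.083 = 0.79923 mol → 0.79923 mol Si, 1.59846 mol O.
Total oxygen = 2.38834 mol. Normalization factor = 6/2.38834 = 2.51221.
Mg per 6 O = 0.12803 × 2.51221 = 0.322.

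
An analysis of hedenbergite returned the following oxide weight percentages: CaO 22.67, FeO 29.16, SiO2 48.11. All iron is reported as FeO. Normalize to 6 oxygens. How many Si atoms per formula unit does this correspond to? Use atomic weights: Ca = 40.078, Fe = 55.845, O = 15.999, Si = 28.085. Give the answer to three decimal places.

1.992 Si apfu

CaO: 22.67/56.077 = 0.40427 mol → 0.40427 mol Ca, 0.40427 mol O.
FeO: 29.16/71.844 = 0.40588 mol → 0.40588 mol Fe, 0.40588 mol O.
SiO2: 48.11/60.083 = 0.80073 mol → 0.80073 mol Si, 1.60146 mol O.
Total oxygen = 2.41161 mol. Normalization factor = 6/2.41161 = 2.48796.
Si per 6 O = 0.80073 × 2.48796 = 1.992.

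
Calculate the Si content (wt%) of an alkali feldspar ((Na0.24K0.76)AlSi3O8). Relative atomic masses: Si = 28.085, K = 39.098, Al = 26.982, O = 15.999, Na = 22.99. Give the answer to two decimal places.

Molar mass of (Na0.24K0.76)AlSi3O8: 0.24·22.99 + 0.76·39.098 + 1·26.982 + 3·28.085 + 8·15.999 = 274.461 g/mol.
Mass of Si per formula unit: 3 × 28.085 = 84.255 g.
Weight fraction Si = 84.255 / 274.461 = 0.3070.

30.70 wt%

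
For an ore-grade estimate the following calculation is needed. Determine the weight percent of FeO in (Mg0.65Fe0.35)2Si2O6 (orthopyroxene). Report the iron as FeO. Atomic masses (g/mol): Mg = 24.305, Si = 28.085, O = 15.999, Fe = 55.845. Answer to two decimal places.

Molar mass of (Mg0.65Fe0.35)2Si2O6 = 1.30*24.305 + 0.70*55.845 + 2*28.085 + 6*15.999 = 222.852 g/mol.
Each formula unit contains 0.70 Fe, equivalent to 0.70/1 = 0.7000 mol FeO.
M(FeO) = 1×55.845 + 1×15.999 = 71.844 g/mol.
Mass of FeO per formula unit = 0.7000 × 71.844 = 50.291 g.
FeO wt% = 50.291 / 222.852 × 100 = 22.57%.

22.57 wt%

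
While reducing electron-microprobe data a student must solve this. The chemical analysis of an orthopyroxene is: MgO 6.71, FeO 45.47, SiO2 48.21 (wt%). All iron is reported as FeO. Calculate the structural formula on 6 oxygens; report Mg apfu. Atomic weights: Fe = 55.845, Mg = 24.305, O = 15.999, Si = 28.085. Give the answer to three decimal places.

0.415 Mg apfu

MgO (M=40.304): mol = 0.16648; Mg = 0.16648, O = 0.16648.
FeO (M=71.844): mol = 0.63290; Fe = 0.63290, O = 0.63290.
SiO2 (M=60.083): mol = 0.80239; Si = 0.80239, O = 1.60478.
ΣO = 2.40416; factor = 6/ΣO = 2.49567.
Mg apfu = 0.16648 × 2.49567 = 0.415.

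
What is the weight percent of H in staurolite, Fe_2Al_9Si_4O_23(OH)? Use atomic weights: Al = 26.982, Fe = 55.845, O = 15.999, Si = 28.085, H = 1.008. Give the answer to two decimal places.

0.12 mass %

Formula mass = 2×55.845 + 9×26.982 + 4×28.085 + 24×15.999 + 1×1.008 = 851.852 g/mol, of which 1.008 g is H.
So H makes up 1.008/851.852 = 0.0012 of the mass, i.e. 0.12%.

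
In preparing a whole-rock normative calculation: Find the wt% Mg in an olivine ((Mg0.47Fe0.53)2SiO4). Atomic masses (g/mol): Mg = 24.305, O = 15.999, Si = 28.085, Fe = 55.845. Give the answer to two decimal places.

13.12 wt%

Molar mass of (Mg0.47Fe0.53)2SiO4: 0.94×24.305 + 1.06×55.845 + 1×28.085 + 4×15.999 = 174.123 g/mol.
Mass of Mg per formula unit: 0.94 × 24.305 = 22.847 g.
Weight fraction Mg = 22.847 / 174.123 = 0.1312.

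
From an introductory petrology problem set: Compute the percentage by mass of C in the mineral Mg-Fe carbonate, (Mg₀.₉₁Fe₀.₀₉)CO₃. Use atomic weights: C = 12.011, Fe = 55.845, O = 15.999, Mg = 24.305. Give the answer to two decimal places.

13.78 mass %

Formula mass = 0.91*24.305 + 0.09*55.845 + 1*12.011 + 3*15.999 = 87.152 g/mol, of which 12.011 g is C.
So C makes up 12.011/87.152 = 0.1378 of the mass, i.e. 13.78%.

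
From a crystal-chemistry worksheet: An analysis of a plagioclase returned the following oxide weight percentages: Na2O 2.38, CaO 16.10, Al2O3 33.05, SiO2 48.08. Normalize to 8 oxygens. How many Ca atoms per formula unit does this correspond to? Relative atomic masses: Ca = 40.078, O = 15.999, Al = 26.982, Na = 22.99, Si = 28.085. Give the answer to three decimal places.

Na2O (M=61.979): mol = 0.03840; Na = 0.07680, O = 0.03840.
CaO (M=56.077): mol = 0.28711; Ca = 0.28711, O = 0.28711.
Al2O3 (M=101.961): mol = 0.32414; Al = 0.64828, O = 0.97242.
SiO2 (M=60.083): mol = 0.80023; Si = 0.80023, O = 1.60046.
ΣO = 2.89839; factor = 8/ΣO = 2.76015.
Ca apfu = 0.28711 × 2.76015 = 0.792.

0.792 Ca apfu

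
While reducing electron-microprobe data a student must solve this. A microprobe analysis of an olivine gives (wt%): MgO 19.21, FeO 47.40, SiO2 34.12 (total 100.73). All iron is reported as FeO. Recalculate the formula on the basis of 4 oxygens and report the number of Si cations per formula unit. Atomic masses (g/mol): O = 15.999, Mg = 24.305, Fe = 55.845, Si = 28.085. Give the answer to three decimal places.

1.000 Si apfu

19.21 wt% MgO ÷ 40.304 g/mol = 0.47663 mol, giving 0.47663 Mg and 0.47663 O.
47.40 wt% FeO ÷ 71.844 g/mol = 0.65976 mol, giving 0.65976 Fe and 0.65976 O.
34.12 wt% SiO2 ÷ 60.083 g/mol = 0.56788 mol, giving 0.56788 Si and 1.13576 O.
Oxygen sums to 2.27215; scaling by 4/2.27215 = 1.76045 puts the formula on 4 O.
Si: 0.56788 × 1.76045 = 1.000 atoms per formula unit.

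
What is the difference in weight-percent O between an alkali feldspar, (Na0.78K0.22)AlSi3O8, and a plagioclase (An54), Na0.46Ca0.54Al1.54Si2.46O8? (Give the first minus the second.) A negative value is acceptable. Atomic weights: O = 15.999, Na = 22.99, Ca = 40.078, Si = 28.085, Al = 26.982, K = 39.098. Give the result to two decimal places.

0.90 percentage points

M((Na0.78K0.22)AlSi3O8) = 265.763 g/mol, so wt% O = 127.992/265.763 × 100 = 48.16%.
M(Na0.46Ca0.54Al1.54Si2.46O8) = 270.851 g/mol, so wt% O = 127.992/270.851 × 100 = 47.26%.
48.16 − 47.26 = 0.90 pp.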